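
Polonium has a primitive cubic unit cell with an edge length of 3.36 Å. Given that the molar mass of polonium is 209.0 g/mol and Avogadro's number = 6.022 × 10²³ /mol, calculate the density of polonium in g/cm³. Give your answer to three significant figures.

9.15 g/cm³

A simple cubic unit cell contains Z = 1 atom.
Cell volume: a³ = (3.36 Å)³ = (3.360 × 10^-8 cm)³ = 3.793 × 10^-23 cm³.
ρ = Z·M/(N_A·a³) = 1 × 209.0 / (6.022 × 10²³ × 3.793 × 10^-23) = 9.149 g/cm³.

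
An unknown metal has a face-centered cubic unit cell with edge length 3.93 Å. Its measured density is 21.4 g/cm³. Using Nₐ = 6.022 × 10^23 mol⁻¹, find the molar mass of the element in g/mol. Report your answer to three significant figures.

196 g/mol

An FCC cell has Z = 4 atoms; a = 3.930 × 10^-8 cm.
M = ρ·N_A·a³/Z = 21.4 × 6.022 × 10²³ × 6.070 × 10^-23 / 4 = 196 g/mol.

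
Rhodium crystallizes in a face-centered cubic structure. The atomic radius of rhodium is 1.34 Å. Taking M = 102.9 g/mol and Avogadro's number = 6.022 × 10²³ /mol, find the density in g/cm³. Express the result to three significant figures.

12.6 g/cm³

In an FCC lattice, atoms touch along the face diagonal, so √2·a = 4r, giving a = 3.790 Å = 3.790 × 10^-8 cm.
With Z = 4, ρ = Z·M/(N_A·a³) = 4 × 102.9 / (6.022 × 10²³ × 5.444 × 10^-23) = 12.55 g/cm³.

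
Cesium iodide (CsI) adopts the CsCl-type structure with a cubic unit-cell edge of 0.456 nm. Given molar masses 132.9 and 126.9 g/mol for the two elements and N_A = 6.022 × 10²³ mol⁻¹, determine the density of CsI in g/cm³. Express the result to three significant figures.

4.55 g/cm³

The CsCl-type structure contains Z = 1 formula unit per cell; M(CsI) = 132.9 + 126.9 = 259.8 g/mol.
a³ = (4.560 × 10^-8 cm)³ = 9.482 × 10^-23 cm³.
ρ = 1 × 259.8 / (6.022 × 10²³ × 9.482 × 10^-23) = 4.550 g/cm³.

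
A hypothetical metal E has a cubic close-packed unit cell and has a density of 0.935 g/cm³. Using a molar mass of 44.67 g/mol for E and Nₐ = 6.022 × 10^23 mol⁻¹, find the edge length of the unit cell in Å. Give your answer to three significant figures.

6.82 Å

With Z = 4 atoms per FCC cell, a³ = Z·M/(N_A·ρ) = 4 × 44.67 / (6.022 × 10²³ × 0.9350 g/cm³) = 3.173 × 10^-22 cm³.
a = (3.173 × 10^-22)^(1/3) = 6.821 × 10^-8 cm = 6.82 Å.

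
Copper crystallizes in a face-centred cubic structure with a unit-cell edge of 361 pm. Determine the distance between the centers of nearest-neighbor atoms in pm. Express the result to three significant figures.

255 pm

In an FCC structure, atoms touch along the face diagonal, so √2·a = 4r; the nearest-neighbor distance equals 2r = 0.7071·a.
d = 0.7071 × 361 = 255 pm.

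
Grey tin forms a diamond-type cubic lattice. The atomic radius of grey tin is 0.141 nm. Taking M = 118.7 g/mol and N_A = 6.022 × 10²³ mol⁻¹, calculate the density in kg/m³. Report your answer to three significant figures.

5710 kg/m³

In a diamond cubic lattice, nearest neighbors lie along the body diagonal with √3·a = 8r, giving a = 0.6513 nm = 6.513 × 10^-8 cm.
With Z = 8, ρ = Z·M/(N_A·a³) = 8 × 118.7 / (6.022 × 10²³ × 2.762 × 10^-22) = 5.709 g/cm³ = 5710 kg/m³.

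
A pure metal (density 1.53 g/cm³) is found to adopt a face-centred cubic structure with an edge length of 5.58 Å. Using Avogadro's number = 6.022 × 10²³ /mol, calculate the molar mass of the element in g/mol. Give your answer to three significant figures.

An FCC cell has Z = 4 atoms; a = 5.580 × 10^-8 cm.
M = ρ·N_A·a³/Z = 1.53 × 6.022 × 10²³ × 1.737 × 10^-22 / 4 = 40.0 g/mol.

40.0 g/mol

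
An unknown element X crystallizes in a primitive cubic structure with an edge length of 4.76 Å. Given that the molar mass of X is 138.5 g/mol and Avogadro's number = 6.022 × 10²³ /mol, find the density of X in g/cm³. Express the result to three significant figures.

2.13 g/cm³

A simple cubic unit cell contains Z = 1 atom.
Cell volume: a³ = (4.76 Å)³ = (4.760 × 10^-8 cm)³ = 1.079 × 10^-22 cm³.
ρ = Z·M/(N_A·a³) = 1 × 138.5 / (6.022 × 10²³ × 1.079 × 10^-22) = 2.132 g/cm³.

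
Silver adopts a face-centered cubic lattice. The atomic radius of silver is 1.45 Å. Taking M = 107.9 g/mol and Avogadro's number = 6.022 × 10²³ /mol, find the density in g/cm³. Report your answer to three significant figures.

In an FCC lattice, atoms touch along the face diagonal, so √2·a = 4r, giving a = 4.101 Å = 4.101 × 10^-8 cm.
With Z = 4, ρ = Z·M/(N_A·a³) = 4 × 107.9 / (6.022 × 10²³ × 6.898 × 10^-23) = 10.39 g/cm³.

10.4 g/cm³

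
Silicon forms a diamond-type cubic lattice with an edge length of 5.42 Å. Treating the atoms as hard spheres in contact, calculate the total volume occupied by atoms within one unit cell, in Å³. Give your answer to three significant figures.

In a diamond cubic lattice nearest neighbors lie along the body diagonal with √3·a = 8r, so r = 0.2165a = 1.173 Å.
V_atoms = Z × (4/3)πr³ = 8 × (4/3)π × (1.173)³ = 54.1 Å³.

54.1 Å³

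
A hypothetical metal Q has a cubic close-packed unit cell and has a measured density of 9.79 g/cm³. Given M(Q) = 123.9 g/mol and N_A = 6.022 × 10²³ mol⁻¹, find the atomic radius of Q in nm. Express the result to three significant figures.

For an FCC cell (Z = 4), a³ = Z·M/(N_A·ρ) = 4 × 123.9 / (6.022 × 10²³ × 9.790) = 8.406 × 10^-23 cm³, so a = 4.381 × 10^-8 cm = 0.4381 nm.
Atoms touch along the face diagonal, so √2·a = 4r, so r = 0.3536 × a = 0.155 nm.

0.155 nm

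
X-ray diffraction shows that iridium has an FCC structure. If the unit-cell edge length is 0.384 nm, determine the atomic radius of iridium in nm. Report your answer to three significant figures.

In an FCC lattice, atoms touch along the face diagonal, so √2·a = 4r.
r = √2·a/4 = 1.4142 × 0.384 / 4 = 0.136 nm.

0.136 nm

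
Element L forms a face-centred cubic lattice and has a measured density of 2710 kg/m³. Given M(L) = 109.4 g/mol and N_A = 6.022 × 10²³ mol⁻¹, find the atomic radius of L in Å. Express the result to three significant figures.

2.28 Å

For an FCC cell (Z = 4), a³ = Z·M/(N_A·ρ) = 4 × 109.4 / (6.022 × 10²³ × 2.710) = 2.681 × 10^-22 cm³, so a = 6.448 × 10^-8 cm = 6.448 Å.
Atoms touch along the face diagonal, so √2·a = 4r, so r = 0.3536 × a = 2.28 Å.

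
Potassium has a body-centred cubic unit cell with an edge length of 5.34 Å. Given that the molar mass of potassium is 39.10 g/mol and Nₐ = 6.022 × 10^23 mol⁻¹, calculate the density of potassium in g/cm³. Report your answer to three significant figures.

A BCC unit cell contains Z = 2 atoms.
Cell volume: a³ = (5.34 Å)³ = (5.340 × 10^-8 cm)³ = 1.523 × 10^-22 cm³.
ρ = Z·M/(N_A·a³) = 2 × 39.10 / (6.022 × 10²³ × 1.523 × 10^-22) = 0.8528 g/cm³.

0.853 g/cm³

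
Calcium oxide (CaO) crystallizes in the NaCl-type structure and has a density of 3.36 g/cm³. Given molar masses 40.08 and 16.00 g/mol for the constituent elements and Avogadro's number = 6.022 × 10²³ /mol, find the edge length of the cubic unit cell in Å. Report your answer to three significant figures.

M(CaO) = 56.08 g/mol; Z = 4 formula units per cell.
a³ = Z·M/(N_A·ρ) = 4 × 56.08 / (6.022 × 10²³ × 3.36) = 1.109 × 10^-22 cm³, so a = 4.804 × 10^-8 cm = 4.80 Å.

4.80 Å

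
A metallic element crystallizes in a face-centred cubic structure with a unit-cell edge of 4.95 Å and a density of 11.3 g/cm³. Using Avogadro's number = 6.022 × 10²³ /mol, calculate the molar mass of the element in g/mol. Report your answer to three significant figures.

An FCC cell has Z = 4 atoms; a = 4.950 × 10^-8 cm.
M = ρ·N_A·a³/Z = 11.3 × 6.022 × 10²³ × 1.213 × 10^-22 / 4 = 206 g/mol.

206 g/mol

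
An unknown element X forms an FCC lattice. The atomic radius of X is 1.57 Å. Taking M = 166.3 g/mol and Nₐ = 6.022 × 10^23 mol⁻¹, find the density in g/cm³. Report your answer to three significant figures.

In an FCC lattice, atoms touch along the face diagonal, so √2·a = 4r, giving a = 4.441 Å = 4.441 × 10^-8 cm.
With Z = 4, ρ = Z·M/(N_A·a³) = 4 × 166.3 / (6.022 × 10²³ × 8.757 × 10^-23) = 12.61 g/cm³.

12.6 g/cm³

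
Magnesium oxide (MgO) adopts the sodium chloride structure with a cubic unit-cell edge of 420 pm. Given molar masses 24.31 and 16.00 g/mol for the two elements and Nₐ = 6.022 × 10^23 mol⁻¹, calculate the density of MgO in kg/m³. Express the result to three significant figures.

The sodium chloride structure contains Z = 4 formula units per cell; M(MgO) = 24.31 + 16.00 = 40.31 g/mol.
a³ = (4.200 × 10^-8 cm)³ = 7.409 × 10^-23 cm³.
ρ = 4 × 40.31 / (6.022 × 10²³ × 7.409 × 10^-23) = 3.614 g/cm³ = 3610 kg/m³.

3610 kg/m³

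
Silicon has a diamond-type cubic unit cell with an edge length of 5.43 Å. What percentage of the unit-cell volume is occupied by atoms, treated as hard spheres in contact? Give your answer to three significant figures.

In a diamond cubic lattice nearest neighbors lie along the body diagonal with √3·a = 8r, so r = 0.2165a = 1.176 Å.
Packing fraction = Z·(4/3)πr³ / a³ = 8 × (4/3)π × (1.176)³ / (5.43)³ = 0.3401 = 34.0%.

34.0%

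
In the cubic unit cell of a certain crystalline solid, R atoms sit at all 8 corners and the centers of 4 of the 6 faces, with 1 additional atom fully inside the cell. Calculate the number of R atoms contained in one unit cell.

Corner atoms are shared by 8 cells (1/8 each), face atoms by 2 (1/2 each), interior atoms are unshared.
Net atoms = 8 × 1/8 + 4 × 1/2 + 1 = 1 + 2 + 1 = 4.

4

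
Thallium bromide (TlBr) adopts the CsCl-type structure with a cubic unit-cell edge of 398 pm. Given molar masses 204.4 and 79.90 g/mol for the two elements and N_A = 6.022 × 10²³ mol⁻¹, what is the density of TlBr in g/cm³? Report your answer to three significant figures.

7.49 g/cm³

The CsCl-type structure contains Z = 1 formula unit per cell; M(TlBr) = 204.4 + 79.90 = 284.3 g/mol.
a³ = (3.980 × 10^-8 cm)³ = 6.304 × 10^-23 cm³.
ρ = 1 × 284.3 / (6.022 × 10²³ × 6.304 × 10^-23) = 7.488 g/cm³.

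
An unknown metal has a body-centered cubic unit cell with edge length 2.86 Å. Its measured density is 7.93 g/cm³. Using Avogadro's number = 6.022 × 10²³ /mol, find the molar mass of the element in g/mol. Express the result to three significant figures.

55.9 g/mol

A BCC cell has Z = 2 atoms; a = 2.860 × 10^-8 cm.
M = ρ·N_A·a³/Z = 7.93 × 6.022 × 10²³ × 2.339 × 10^-23 / 2 = 55.9 g/mol.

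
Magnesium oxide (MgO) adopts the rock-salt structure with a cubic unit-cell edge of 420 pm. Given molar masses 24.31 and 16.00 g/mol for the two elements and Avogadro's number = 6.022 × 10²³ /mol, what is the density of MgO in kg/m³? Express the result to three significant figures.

3610 kg/m³

The rock-salt structure contains Z = 4 formula units per cell; M(MgO) = 24.31 + 16.00 = 40.31 g/mol.
a³ = (4.200 × 10^-8 cm)³ = 7.409 × 10^-23 cm³.
ρ = 4 × 40.31 / (6.022 × 10²³ × 7.409 × 10^-23) = 3.614 g/cm³ = 3610 kg/m³.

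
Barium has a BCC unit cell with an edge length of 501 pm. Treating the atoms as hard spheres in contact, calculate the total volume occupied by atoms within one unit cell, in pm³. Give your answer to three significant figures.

In a BCC lattice atoms touch along the body diagonal, so √3·a = 4r, so r = 0.4330a = 216.9 pm.
V_atoms = Z × (4/3)πr³ = 2 × (4/3)π × (216.9)³ = 8.55 × 10^7 pm³.

8.55 × 10^7 pm³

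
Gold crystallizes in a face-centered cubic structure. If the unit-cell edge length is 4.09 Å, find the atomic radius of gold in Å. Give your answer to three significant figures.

In an FCC lattice, atoms touch along the face diagonal, so √2·a = 4r.
r = √2·a/4 = 1.4142 × 4.09 / 4 = 1.45 Å.

1.45 Å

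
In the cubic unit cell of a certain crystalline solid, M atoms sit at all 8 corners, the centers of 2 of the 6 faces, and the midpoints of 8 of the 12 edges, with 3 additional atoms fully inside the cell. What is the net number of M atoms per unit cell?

7

Corner atoms are shared by 8 cells (1/8 each), face atoms by 2 (1/2 each), edge atoms by 4 (1/4 each), interior atoms are unshared.
Net atoms = 8 × 1/8 + 2 × 1/2 + 8 × 1/4 + 3 = 1 + 1 + 2 + 3 = 7.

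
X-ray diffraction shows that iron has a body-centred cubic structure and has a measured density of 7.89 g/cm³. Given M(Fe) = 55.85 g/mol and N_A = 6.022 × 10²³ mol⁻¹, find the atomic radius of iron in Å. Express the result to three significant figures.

1.24 Å

For a BCC cell (Z = 2), a³ = Z·M/(N_A·ρ) = 2 × 55.85 / (6.022 × 10²³ × 7.890) = 2.351 × 10^-23 cm³, so a = 2.865 × 10^-8 cm = 2.865 Å.
Atoms touch along the body diagonal, so √3·a = 4r, so r = 0.4330 × a = 1.24 Å.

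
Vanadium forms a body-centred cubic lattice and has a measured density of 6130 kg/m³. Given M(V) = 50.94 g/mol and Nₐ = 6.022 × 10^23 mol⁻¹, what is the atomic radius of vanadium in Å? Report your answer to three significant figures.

1.31 Å

For a BCC cell (Z = 2), a³ = Z·M/(N_A·ρ) = 2 × 50.94 / (6.022 × 10²³ × 6.130) = 2.760 × 10^-23 cm³, so a = 3.022 × 10^-8 cm = 3.022 Å.
Atoms touch along the body diagonal, so √3·a = 4r, so r = 0.4330 × a = 1.31 Å.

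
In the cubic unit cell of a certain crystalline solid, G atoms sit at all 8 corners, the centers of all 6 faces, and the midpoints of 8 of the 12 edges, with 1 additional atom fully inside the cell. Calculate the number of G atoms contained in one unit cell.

7

Corner atoms are shared by 8 cells (1/8 each), face atoms by 2 (1/2 each), edge atoms by 4 (1/4 each), interior atoms are unshared.
Net atoms = 8 × 1/8 + 6 × 1/2 + 8 × 1/4 + 1 = 1 + 3 + 2 + 1 = 7.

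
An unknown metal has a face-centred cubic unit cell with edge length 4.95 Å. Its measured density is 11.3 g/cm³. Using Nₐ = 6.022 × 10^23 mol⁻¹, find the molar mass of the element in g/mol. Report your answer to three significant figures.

An FCC cell has Z = 4 atoms; a = 4.950 × 10^-8 cm.
M = ρ·N_A·a³/Z = 11.3 × 6.022 × 10²³ × 1.213 × 10^-22 / 4 = 206 g/mol.

206 g/mol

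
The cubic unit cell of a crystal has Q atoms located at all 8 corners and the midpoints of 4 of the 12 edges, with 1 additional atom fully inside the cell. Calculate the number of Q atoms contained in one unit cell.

3

Corner atoms are shared by 8 cells (1/8 each), edge atoms by 4 (1/4 each), interior atoms are unshared.
Net atoms = 8 × 1/8 + 4 × 1/4 + 1 = 1 + 1 + 1 = 3.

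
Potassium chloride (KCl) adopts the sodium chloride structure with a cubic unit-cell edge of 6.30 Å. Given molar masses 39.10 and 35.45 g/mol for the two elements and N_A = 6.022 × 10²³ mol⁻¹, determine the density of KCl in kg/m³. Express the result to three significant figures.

1980 kg/m³

The sodium chloride structure contains Z = 4 formula units per cell; M(KCl) = 39.10 + 35.45 = 74.55 g/mol.
a³ = (6.300 × 10^-8 cm)³ = 2.500 × 10^-22 cm³.
ρ = 4 × 74.55 / (6.022 × 10²³ × 2.500 × 10^-22) = 1.980 g/cm³ = 1980 kg/m³.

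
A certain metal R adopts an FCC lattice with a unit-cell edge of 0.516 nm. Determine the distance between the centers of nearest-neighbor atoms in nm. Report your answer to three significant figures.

0.365 nm

In an FCC structure, atoms touch along the face diagonal, so √2·a = 4r; the nearest-neighbor distance equals 2r = 0.7071·a.
d = 0.7071 × 0.516 = 0.365 nm.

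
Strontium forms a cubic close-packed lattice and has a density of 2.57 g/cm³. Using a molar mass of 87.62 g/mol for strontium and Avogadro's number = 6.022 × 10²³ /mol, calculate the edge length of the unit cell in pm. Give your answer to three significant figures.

With Z = 4 atoms per FCC cell, a³ = Z·M/(N_A·ρ) = 4 × 87.62 / (6.022 × 10²³ × 2.570 g/cm³) = 2.265 × 10^-22 cm³.
a = (2.265 × 10^-22)^(1/3) = 6.095 × 10^-8 cm = 610 pm.

610 pm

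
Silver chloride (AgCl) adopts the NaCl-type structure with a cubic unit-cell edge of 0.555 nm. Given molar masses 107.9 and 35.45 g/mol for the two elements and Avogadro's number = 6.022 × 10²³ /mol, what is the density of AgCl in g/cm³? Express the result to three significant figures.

The NaCl-type structure contains Z = 4 formula units per cell; M(AgCl) = 107.9 + 35.45 = 143.35 g/mol.
a³ = (5.550 × 10^-8 cm)³ = 1.710 × 10^-22 cm³.
ρ = 4 × 143.35 / (6.022 × 10²³ × 1.710 × 10^-22) = 5.570 g/cm³.

5.57 g/cm³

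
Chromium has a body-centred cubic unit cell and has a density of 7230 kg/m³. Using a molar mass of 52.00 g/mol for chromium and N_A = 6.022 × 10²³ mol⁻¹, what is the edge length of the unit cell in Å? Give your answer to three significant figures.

With Z = 2 atoms per BCC cell, a³ = Z·M/(N_A·ρ) = 2 × 52.00 / (6.022 × 10²³ × 7.230 g/cm³) = 2.389 × 10^-23 cm³.
a = (2.389 × 10^-23)^(1/3) = 2.880 × 10^-8 cm = 2.88 Å.

2.88 Å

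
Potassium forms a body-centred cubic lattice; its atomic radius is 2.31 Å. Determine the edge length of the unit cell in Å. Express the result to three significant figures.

5.33 Å

In a BCC lattice, atoms touch along the body diagonal, so √3·a = 4r.
a = 4r/√3 = 4 × 2.31 / 1.7321 = 5.33 Å.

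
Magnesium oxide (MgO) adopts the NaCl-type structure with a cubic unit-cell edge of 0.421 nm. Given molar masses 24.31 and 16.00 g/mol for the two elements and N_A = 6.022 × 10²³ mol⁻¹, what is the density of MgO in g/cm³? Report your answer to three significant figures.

3.59 g/cm³

The NaCl-type structure contains Z = 4 formula units per cell; M(MgO) = 24.31 + 16.00 = 40.31 g/mol.
a³ = (4.210 × 10^-8 cm)³ = 7.462 × 10^-23 cm³.
ρ = 4 × 40.31 / (6.022 × 10²³ × 7.462 × 10^-23) = 3.588 g/cm³.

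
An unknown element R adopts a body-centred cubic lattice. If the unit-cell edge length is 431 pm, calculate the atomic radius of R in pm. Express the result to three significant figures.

187 pm

In a BCC lattice, atoms touch along the body diagonal, so √3·a = 4r.
r = √3·a/4 = 1.7321 × 431 / 4 = 187 pm.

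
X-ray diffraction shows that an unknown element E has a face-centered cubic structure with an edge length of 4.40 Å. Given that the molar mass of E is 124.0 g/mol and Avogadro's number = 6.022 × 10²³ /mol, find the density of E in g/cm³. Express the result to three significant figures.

9.67 g/cm³

An FCC unit cell contains Z = 4 atoms.
Cell volume: a³ = (4.40 Å)³ = (4.400 × 10^-8 cm)³ = 8.518 × 10^-23 cm³.
ρ = Z·M/(N_A·a³) = 4 × 124.0 / (6.022 × 10²³ × 8.518 × 10^-23) = 9.669 g/cm³.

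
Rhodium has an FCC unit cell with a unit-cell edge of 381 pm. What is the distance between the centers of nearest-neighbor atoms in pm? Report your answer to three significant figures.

In an FCC structure, atoms touch along the face diagonal, so √2·a = 4r; the nearest-neighbor distance equals 2r = 0.7071·a.
d = 0.7071 × 381 = 269 pm.

269 pm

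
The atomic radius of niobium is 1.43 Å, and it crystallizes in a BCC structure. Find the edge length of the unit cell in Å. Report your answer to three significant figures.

3.30 Å

In a BCC lattice, atoms touch along the body diagonal, so √3·a = 4r.
a = 4r/√3 = 4 × 1.43 / 1.7321 = 3.30 Å.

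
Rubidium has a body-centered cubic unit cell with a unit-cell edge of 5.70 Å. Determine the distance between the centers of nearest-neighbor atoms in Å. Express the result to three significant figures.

In a BCC structure, atoms touch along the body diagonal, so √3·a = 4r; the nearest-neighbor distance equals 2r = 0.8660·a.
d = 0.8660 × 5.70 = 4.94 Å.

4.94 Å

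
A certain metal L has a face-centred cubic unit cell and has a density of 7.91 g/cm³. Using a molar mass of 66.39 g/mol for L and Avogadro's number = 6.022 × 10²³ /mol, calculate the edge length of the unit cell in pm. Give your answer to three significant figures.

382 pm

With Z = 4 atoms per FCC cell, a³ = Z·M/(N_A·ρ) = 4 × 66.39 / (6.022 × 10²³ × 7.910 g/cm³) = 5.575 × 10^-23 cm³.
a = (5.575 × 10^-23)^(1/3) = 3.820 × 10^-8 cm = 382 pm.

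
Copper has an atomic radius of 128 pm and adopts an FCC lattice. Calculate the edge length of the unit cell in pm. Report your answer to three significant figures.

362 pm

In an FCC lattice, atoms touch along the face diagonal, so √2·a = 4r.
a = 4r/√2 = 4 × 128 / 1.4142 = 362 pm.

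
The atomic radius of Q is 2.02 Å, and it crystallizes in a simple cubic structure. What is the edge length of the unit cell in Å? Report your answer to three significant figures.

In a simple cubic lattice, atoms touch along the cell edge, so a = 2r.
a = 2r = 2 × 2.02 = 4.04 Å.

4.04 Å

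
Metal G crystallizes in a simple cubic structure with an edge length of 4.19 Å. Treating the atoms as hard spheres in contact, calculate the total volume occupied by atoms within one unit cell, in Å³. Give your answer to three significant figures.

In a simple cubic lattice atoms touch along the cell edge, so a = 2r, so r = 0.5000a = 2.095 Å.
V_atoms = Z × (4/3)πr³ = 1 × (4/3)π × (2.095)³ = 38.5 Å³.

38.5 Å³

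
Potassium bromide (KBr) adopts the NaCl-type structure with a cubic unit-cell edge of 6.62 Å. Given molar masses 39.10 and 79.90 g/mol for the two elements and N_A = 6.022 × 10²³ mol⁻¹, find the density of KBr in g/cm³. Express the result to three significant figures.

2.72 g/cm³

The NaCl-type structure contains Z = 4 formula units per cell; M(KBr) = 39.10 + 79.90 = 119.0 g/mol.
a³ = (6.620 × 10^-8 cm)³ = 2.901 × 10^-22 cm³.
ρ = 4 × 119.0 / (6.022 × 10²³ × 2.901 × 10^-22) = 2.725 g/cm³.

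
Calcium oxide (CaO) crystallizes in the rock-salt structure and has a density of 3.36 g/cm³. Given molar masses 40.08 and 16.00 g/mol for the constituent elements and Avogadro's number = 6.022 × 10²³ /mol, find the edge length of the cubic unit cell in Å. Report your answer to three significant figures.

M(CaO) = 56.08 g/mol; Z = 4 formula units per cell.
a³ = Z·M/(N_A·ρ) = 4 × 56.08 / (6.022 × 10²³ × 3.36) = 1.109 × 10^-22 cm³, so a = 4.804 × 10^-8 cm = 4.80 Å.

4.80 Å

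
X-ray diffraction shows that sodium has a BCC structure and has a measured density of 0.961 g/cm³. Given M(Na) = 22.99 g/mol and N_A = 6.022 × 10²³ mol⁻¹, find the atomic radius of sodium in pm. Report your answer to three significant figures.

186 pm

For a BCC cell (Z = 2), a³ = Z·M/(N_A·ρ) = 2 × 22.99 / (6.022 × 10²³ × 0.9610) = 7.945 × 10^-23 cm³, so a = 4.299 × 10^-8 cm = 429.9 pm.
Atoms touch along the body diagonal, so √3·a = 4r, so r = 0.4330 × a = 186 pm.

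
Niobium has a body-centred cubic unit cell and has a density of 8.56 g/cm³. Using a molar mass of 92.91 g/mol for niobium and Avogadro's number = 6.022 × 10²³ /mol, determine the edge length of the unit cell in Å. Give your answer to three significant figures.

With Z = 2 atoms per BCC cell, a³ = Z·M/(N_A·ρ) = 2 × 92.91 / (6.022 × 10²³ × 8.560 g/cm³) = 3.605 × 10^-23 cm³.
a = (3.605 × 10^-23)^(1/3) = 3.303 × 10^-8 cm = 3.30 Å.

3.30 Å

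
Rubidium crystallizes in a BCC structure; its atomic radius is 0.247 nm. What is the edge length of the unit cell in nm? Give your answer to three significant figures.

0.570 nm

In a BCC lattice, atoms touch along the body diagonal, so √3·a = 4r.
a = 4r/√3 = 4 × 0.247 / 1.7321 = 0.570 nm.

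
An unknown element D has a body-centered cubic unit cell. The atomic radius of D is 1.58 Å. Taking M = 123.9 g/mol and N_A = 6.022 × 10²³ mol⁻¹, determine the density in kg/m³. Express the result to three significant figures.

8470 kg/m³

In a BCC lattice, atoms touch along the body diagonal, so √3·a = 4r, giving a = 3.649 Å = 3.649 × 10^-8 cm.
With Z = 2, ρ = Z·M/(N_A·a³) = 2 × 123.9 / (6.022 × 10²³ × 4.858 × 10^-23) = 8.470 g/cm³ = 8470 kg/m³.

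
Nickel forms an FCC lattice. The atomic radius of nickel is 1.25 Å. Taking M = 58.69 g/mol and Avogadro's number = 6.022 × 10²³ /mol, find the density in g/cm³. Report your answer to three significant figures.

In an FCC lattice, atoms touch along the face diagonal, so √2·a = 4r, giving a = 3.536 Å = 3.536 × 10^-8 cm.
With Z = 4, ρ = Z·M/(N_A·a³) = 4 × 58.69 / (6.022 × 10²³ × 4.419 × 10^-23) = 8.821 g/cm³.

8.82 g/cm³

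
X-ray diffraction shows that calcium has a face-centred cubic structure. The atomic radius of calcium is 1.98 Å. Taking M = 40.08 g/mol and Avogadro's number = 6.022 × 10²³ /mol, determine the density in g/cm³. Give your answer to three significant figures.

In an FCC lattice, atoms touch along the face diagonal, so √2·a = 4r, giving a = 5.600 Å = 5.600 × 10^-8 cm.
With Z = 4, ρ = Z·M/(N_A·a³) = 4 × 40.08 / (6.022 × 10²³ × 1.756 × 10^-22) = 1.516 g/cm³.

1.52 g/cm³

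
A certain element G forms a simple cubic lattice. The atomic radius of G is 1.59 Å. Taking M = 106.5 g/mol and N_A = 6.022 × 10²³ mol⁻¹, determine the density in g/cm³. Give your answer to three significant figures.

5.50 g/cm³

In a simple cubic lattice, atoms touch along the cell edge, so a = 2r, giving a = 3.180 Å = 3.180 × 10^-8 cm.
With Z = 1, ρ = Z·M/(N_A·a³) = 1 × 106.5 / (6.022 × 10²³ × 3.216 × 10^-23) = 5.500 g/cm³.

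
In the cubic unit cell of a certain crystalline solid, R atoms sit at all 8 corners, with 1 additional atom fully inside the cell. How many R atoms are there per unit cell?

2

Corner atoms are shared by 8 cells (1/8 each), interior atoms are unshared.
Net atoms = 8 × 1/8 + 1 = 1 + 1 = 2.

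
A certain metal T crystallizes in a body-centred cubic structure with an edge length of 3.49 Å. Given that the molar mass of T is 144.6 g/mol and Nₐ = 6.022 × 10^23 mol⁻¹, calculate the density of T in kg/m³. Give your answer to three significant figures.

A BCC unit cell contains Z = 2 atoms.
Cell volume: a³ = (3.49 Å)³ = (3.490 × 10^-8 cm)³ = 4.251 × 10^-23 cm³.
ρ = Z·M/(N_A·a³) = 2 × 144.6 / (6.022 × 10²³ × 4.251 × 10^-23) = 11.30 g/cm³ = 11300 kg/m³.

11300 kg/m³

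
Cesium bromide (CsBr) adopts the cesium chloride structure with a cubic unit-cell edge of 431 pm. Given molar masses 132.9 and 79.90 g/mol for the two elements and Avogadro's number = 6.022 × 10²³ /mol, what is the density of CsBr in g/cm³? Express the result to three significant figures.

The cesium chloride structure contains Z = 1 formula unit per cell; M(CsBr) = 132.9 + 79.90 = 212.8 g/mol.
a³ = (4.310 × 10^-8 cm)³ = 8.006 × 10^-23 cm³.
ρ = 1 × 212.8 / (6.022 × 10²³ × 8.006 × 10^-23) = 4.414 g/cm³.

4.41 g/cm³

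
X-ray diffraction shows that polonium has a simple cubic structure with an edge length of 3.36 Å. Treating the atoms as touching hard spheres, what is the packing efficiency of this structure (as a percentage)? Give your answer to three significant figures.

In a simple cubic lattice atoms touch along the cell edge, so a = 2r, so r = 0.5000a = 1.680 Å.
Packing fraction = Z·(4/3)πr³ / a³ = 1 × (4/3)π × (1.680)³ / (3.36)³ = 0.5236 = 52.4%.

52.4%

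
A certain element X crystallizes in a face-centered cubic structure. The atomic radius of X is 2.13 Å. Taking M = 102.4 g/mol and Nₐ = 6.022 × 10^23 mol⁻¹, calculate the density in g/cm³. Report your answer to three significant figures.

In an FCC lattice, atoms touch along the face diagonal, so √2·a = 4r, giving a = 6.025 Å = 6.025 × 10^-8 cm.
With Z = 4, ρ = Z·M/(N_A·a³) = 4 × 102.4 / (6.022 × 10²³ × 2.187 × 10^-22) = 3.111 g/cm³.

3.11 g/cm³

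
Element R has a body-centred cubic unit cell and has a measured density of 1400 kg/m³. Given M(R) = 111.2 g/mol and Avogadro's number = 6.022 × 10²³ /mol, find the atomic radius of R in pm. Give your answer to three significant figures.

278 pm

For a BCC cell (Z = 2), a³ = Z·M/(N_A·ρ) = 2 × 111.2 / (6.022 × 10²³ × 1.400) = 2.638 × 10^-22 cm³, so a = 6.413 × 10^-8 cm = 641.3 pm.
Atoms touch along the body diagonal, so √3·a = 4r, so r = 0.4330 × a = 278 pm.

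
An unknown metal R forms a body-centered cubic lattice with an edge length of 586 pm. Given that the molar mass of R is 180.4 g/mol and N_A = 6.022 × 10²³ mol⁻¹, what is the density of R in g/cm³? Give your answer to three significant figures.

2.98 g/cm³

A BCC unit cell contains Z = 2 atoms.
Cell volume: a³ = (586 pm)³ = (5.860 × 10^-8 cm)³ = 2.012 × 10^-22 cm³.
ρ = Z·M/(N_A·a³) = 2 × 180.4 / (6.022 × 10²³ × 2.012 × 10^-22) = 2.977 g/cm³.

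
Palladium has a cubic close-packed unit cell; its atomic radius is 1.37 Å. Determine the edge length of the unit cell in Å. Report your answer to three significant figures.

3.87 Å

In an FCC lattice, atoms touch along the face diagonal, so √2·a = 4r.
a = 4r/√2 = 4 × 1.37 / 1.4142 = 3.87 Å.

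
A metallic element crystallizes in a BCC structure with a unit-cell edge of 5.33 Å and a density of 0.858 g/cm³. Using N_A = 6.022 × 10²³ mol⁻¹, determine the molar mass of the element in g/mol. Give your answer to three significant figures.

A BCC cell has Z = 2 atoms; a = 5.330 × 10^-8 cm.
M = ρ·N_A·a³/Z = 0.858 × 6.022 × 10²³ × 1.514 × 10^-22 / 2 = 39.1 g/mol.

39.1 g/mol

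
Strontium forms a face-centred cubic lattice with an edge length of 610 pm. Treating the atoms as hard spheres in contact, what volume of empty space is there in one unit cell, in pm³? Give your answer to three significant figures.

5.89 × 10^7 pm³

In an FCC lattice atoms touch along the face diagonal, so √2·a = 4r, so r = 0.3536a = 215.7 pm.
V_cell = a³ = 2.270 × 10^8 pm³; V_atoms = 4 × (4/3)πr³ = 1.681 × 10^8 pm³.
Empty space = 2.270 × 10^8 − 1.681 × 10^8 = 5.89 × 10^7 pm³.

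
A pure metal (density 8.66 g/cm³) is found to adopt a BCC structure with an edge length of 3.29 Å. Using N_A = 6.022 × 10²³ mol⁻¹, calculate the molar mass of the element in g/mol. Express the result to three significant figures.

92.9 g/mol

A BCC cell has Z = 2 atoms; a = 3.290 × 10^-8 cm.
M = ρ·N_A·a³/Z = 8.66 × 6.022 × 10²³ × 3.561 × 10^-23 / 2 = 92.9 g/mol.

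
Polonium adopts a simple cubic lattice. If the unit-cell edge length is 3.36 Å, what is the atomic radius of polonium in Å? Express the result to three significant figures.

1.68 Å

In a simple cubic lattice, atoms touch along the cell edge, so a = 2r.
r = a/2 = 3.36/2 = 1.68 Å.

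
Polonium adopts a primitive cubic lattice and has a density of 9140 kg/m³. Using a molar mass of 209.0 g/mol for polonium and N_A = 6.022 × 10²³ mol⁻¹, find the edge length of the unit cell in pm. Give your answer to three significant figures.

336 pm

With Z = 1 atom per simple cubic cell, a³ = Z·M/(N_A·ρ) = 1 × 209.0 / (6.022 × 10²³ × 9.140 g/cm³) = 3.797 × 10^-23 cm³.
a = (3.797 × 10^-23)^(1/3) = 3.361 × 10^-8 cm = 336 pm.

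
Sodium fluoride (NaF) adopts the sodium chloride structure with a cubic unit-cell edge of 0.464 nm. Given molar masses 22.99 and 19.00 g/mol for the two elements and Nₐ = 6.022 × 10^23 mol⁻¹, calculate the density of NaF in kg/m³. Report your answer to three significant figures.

The sodium chloride structure contains Z = 4 formula units per cell; M(NaF) = 22.99 + 19.00 = 41.99 g/mol.
a³ = (4.640 × 10^-8 cm)³ = 9.990 × 10^-23 cm³.
ρ = 4 × 41.99 / (6.022 × 10²³ × 9.990 × 10^-23) = 2.792 g/cm³ = 2790 kg/m³.

2790 kg/m³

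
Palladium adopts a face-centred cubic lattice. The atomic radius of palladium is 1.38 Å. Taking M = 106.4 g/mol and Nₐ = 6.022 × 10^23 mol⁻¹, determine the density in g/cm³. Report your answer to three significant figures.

11.9 g/cm³

In an FCC lattice, atoms touch along the face diagonal, so √2·a = 4r, giving a = 3.903 Å = 3.903 × 10^-8 cm.
With Z = 4, ρ = Z·M/(N_A·a³) = 4 × 106.4 / (6.022 × 10²³ × 5.947 × 10^-23) = 11.88 g/cm³.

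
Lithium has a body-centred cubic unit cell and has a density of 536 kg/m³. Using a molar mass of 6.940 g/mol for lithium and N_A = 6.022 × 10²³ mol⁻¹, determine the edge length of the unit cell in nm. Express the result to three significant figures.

With Z = 2 atoms per BCC cell, a³ = Z·M/(N_A·ρ) = 2 × 6.940 / (6.022 × 10²³ × 0.5360 g/cm³) = 4.300 × 10^-23 cm³.
a = (4.300 × 10^-23)^(1/3) = 3.503 × 10^-8 cm = 0.350 nm.

0.350 nm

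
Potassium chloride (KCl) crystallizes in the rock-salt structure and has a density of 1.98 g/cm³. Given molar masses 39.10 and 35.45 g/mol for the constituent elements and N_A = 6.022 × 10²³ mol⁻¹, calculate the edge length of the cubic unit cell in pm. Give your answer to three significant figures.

630 pm

M(KCl) = 74.55 g/mol; Z = 4 formula units per cell.
a³ = Z·M/(N_A·ρ) = 4 × 74.55 / (6.022 × 10²³ × 1.98) = 2.501 × 10^-22 cm³, so a = 6.300 × 10^-8 cm = 630 pm.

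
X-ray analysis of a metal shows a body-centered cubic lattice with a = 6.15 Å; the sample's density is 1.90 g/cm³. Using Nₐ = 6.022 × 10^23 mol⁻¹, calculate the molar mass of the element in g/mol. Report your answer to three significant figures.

A BCC cell has Z = 2 atoms; a = 6.150 × 10^-8 cm.
M = ρ·N_A·a³/Z = 1.90 × 6.022 × 10²³ × 2.326 × 10^-22 / 2 = 133 g/mol.

133 g/mol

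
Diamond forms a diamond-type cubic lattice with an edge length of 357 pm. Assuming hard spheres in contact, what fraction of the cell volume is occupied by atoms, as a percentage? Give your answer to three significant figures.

In a diamond cubic lattice nearest neighbors lie along the body diagonal with √3·a = 8r, so r = 0.2165a = 77.29 pm.
Packing fraction = Z·(4/3)πr³ / a³ = 8 × (4/3)π × (77.29)³ / (357)³ = 0.3401 = 34.0%.

34.0%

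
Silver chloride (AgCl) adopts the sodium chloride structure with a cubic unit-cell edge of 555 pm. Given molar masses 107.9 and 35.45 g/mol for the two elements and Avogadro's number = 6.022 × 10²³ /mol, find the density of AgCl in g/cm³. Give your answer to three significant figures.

The sodium chloride structure contains Z = 4 formula units per cell; M(AgCl) = 107.9 + 35.45 = 143.35 g/mol.
a³ = (5.550 × 10^-8 cm)³ = 1.710 × 10^-22 cm³.
ρ = 4 × 143.35 / (6.022 × 10²³ × 1.710 × 10^-22) = 5.570 g/cm³.

5.57 g/cm³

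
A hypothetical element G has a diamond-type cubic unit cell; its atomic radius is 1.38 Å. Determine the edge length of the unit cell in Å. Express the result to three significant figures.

In a diamond cubic lattice, nearest neighbors lie along the body diagonal with √3·a = 8r.
a = 8r/√3 = 8 × 1.38 / 1.7321 = 6.37 Å.

6.37 Å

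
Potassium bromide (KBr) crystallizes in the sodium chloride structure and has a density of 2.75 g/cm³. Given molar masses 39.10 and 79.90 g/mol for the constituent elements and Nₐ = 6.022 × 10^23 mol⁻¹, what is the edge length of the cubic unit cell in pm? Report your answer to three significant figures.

660 pm

M(KBr) = 119.0 g/mol; Z = 4 formula units per cell.
a³ = Z·M/(N_A·ρ) = 4 × 119.0 / (6.022 × 10²³ × 2.75) = 2.874 × 10^-22 cm³, so a = 6.600 × 10^-8 cm = 660 pm.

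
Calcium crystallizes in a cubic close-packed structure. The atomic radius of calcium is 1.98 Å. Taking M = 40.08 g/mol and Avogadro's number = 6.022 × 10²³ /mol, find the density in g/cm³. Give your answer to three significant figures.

1.52 g/cm³

In an FCC lattice, atoms touch along the face diagonal, so √2·a = 4r, giving a = 5.600 Å = 5.600 × 10^-8 cm.
With Z = 4, ρ = Z·M/(N_A·a³) = 4 × 40.08 / (6.022 × 10²³ × 1.756 × 10^-22) = 1.516 g/cm³.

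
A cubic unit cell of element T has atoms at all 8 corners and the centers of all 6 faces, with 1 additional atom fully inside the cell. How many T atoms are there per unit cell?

Corner atoms are shared by 8 cells (1/8 each), face atoms by 2 (1/2 each), interior atoms are unshared.
Net atoms = 8 × 1/8 + 6 × 1/2 + 1 = 1 + 3 + 1 = 5.

5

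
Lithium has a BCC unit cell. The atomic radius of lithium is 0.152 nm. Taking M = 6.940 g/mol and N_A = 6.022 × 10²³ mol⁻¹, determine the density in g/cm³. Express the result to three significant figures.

0.533 g/cm³

In a BCC lattice, atoms touch along the body diagonal, so √3·a = 4r, giving a = 0.3510 nm = 3.510 × 10^-8 cm.
With Z = 2, ρ = Z·M/(N_A·a³) = 2 × 6.940 / (6.022 × 10²³ × 4.325 × 10^-23) = 0.5329 g/cm³.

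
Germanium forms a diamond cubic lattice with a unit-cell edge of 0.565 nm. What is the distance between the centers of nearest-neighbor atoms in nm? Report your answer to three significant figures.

In a diamond cubic structure, nearest neighbors lie along the body diagonal with √3·a = 8r; the nearest-neighbor distance equals 2r = 0.4330·a.
d = 0.4330 × 0.565 = 0.245 nm.

0.245 nm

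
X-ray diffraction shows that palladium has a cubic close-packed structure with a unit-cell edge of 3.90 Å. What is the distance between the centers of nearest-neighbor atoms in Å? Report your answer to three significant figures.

In an FCC structure, atoms touch along the face diagonal, so √2·a = 4r; the nearest-neighbor distance equals 2r = 0.7071·a.
d = 0.7071 × 3.90 = 2.76 Å.

2.76 Å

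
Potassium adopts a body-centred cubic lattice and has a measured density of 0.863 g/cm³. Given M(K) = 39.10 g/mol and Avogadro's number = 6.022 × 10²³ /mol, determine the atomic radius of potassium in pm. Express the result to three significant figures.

230 pm

For a BCC cell (Z = 2), a³ = Z·M/(N_A·ρ) = 2 × 39.10 / (6.022 × 10²³ × 0.8630) = 1.505 × 10^-22 cm³, so a = 5.319 × 10^-8 cm = 531.9 pm.
Atoms touch along the body diagonal, so √3·a = 4r, so r = 0.4330 × a = 230 pm.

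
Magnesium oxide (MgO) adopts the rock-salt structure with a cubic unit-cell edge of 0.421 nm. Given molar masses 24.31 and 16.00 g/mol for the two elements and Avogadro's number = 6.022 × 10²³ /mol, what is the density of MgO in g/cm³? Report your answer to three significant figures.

The rock-salt structure contains Z = 4 formula units per cell; M(MgO) = 24.31 + 16.00 = 40.31 g/mol.
a³ = (4.210 × 10^-8 cm)³ = 7.462 × 10^-23 cm³.
ρ = 4 × 40.31 / (6.022 × 10²³ × 7.462 × 10^-23) = 3.588 g/cm³.

3.59 g/cm³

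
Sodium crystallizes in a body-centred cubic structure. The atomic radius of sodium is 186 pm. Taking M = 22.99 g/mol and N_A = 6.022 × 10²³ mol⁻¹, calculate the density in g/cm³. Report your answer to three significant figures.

0.963 g/cm³

In a BCC lattice, atoms touch along the body diagonal, so √3·a = 4r, giving a = 429.5 pm = 4.295 × 10^-8 cm.
With Z = 2, ρ = Z·M/(N_A·a³) = 2 × 22.99 / (6.022 × 10²³ × 7.926 × 10^-23) = 0.9634 g/cm³.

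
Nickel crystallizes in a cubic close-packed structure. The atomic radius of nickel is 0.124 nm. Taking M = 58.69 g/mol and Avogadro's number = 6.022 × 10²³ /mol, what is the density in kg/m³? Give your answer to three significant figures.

9040 kg/m³

In an FCC lattice, atoms touch along the face diagonal, so √2·a = 4r, giving a = 0.3507 nm = 3.507 × 10^-8 cm.
With Z = 4, ρ = Z·M/(N_A·a³) = 4 × 58.69 / (6.022 × 10²³ × 4.314 × 10^-23) = 9.036 g/cm³ = 9040 kg/m³.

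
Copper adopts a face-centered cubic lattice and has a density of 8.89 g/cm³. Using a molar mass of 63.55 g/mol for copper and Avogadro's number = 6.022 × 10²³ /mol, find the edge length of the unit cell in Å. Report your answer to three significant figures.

With Z = 4 atoms per FCC cell, a³ = Z·M/(N_A·ρ) = 4 × 63.55 / (6.022 × 10²³ × 8.890 g/cm³) = 4.748 × 10^-23 cm³.
a = (4.748 × 10^-23)^(1/3) = 3.621 × 10^-8 cm = 3.62 Å.

3.62 Å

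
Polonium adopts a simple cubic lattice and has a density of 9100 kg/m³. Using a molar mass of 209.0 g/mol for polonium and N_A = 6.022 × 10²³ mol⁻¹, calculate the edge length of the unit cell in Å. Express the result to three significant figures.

With Z = 1 atom per simple cubic cell, a³ = Z·M/(N_A·ρ) = 1 × 209.0 / (6.022 × 10²³ × 9.100 g/cm³) = 3.814 × 10^-23 cm³.
a = (3.814 × 10^-23)^(1/3) = 3.366 × 10^-8 cm = 3.37 Å.

3.37 Å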